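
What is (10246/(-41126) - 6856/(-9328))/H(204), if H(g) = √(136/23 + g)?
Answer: 11649073*√27761/57879169612 ≈ 0.033534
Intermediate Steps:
H(g) = √(136/23 + g) (H(g) = √(136*(1/23) + g) = √(136/23 + g))
(10246/(-41126) - 6856/(-9328))/H(204) = (10246/(-41126) - 6856/(-9328))/((√(3128 + 529*204)/23)) = (10246*(-1/41126) - 6856*(-1/9328))/((√(3128 + 107916)/23)) = (-5123/20563 + 857/1166)/((√111044/23)) = 11649073/(23976458*(((2*√27761)/23))) = 11649073/(23976458*((2*√27761/23))) = 11649073*(√27761/2414)/23976458 = 11649073*√27761/57879169612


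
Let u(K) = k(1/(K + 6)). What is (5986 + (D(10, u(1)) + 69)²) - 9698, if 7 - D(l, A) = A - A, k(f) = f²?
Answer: 2064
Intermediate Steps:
u(K) = (6 + K)⁻² (u(K) = (1/(K + 6))² = (1/(6 + K))² = (6 + K)⁻²)
D(l, A) = 7 (D(l, A) = 7 - (A - A) = 7 - 1*0 = 7 + 0 = 7)
(5986 + (D(10, u(1)) + 69)²) - 9698 = (5986 + (7 + 69)²) - 9698 = (5986 + 76²) - 9698 = (5986 + 5776) - 9698 = 11762 - 9698 = 2064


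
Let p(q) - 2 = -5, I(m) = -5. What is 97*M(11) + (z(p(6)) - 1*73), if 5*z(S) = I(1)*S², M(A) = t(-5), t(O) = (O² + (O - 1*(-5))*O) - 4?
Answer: 1955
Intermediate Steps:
p(q) = -3 (p(q) = 2 - 5 = -3)
t(O) = -4 + O² + O*(5 + O) (t(O) = (O² + (O + 5)*O) - 4 = (O² + (5 + O)*O) - 4 = (O² + O*(5 + O)) - 4 = -4 + O² + O*(5 + O))
M(A) = 21 (M(A) = -4 + 2*(-5)² + 5*(-5) = -4 + 2*25 - 25 = -4 + 50 - 25 = 21)
z(S) = -S² (z(S) = (-5*S²)/5 = -S²)
97*M(11) + (z(p(6)) - 1*73) = 97*21 + (-1*(-3)² - 1*73) = 2037 + (-1*9 - 73) = 2037 + (-9 - 73) = 2037 - 82 = 1955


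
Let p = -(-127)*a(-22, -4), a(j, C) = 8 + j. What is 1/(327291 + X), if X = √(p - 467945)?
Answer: 327291/107119868404 - I*√469723/107119868404 ≈ 3.0554e-6 - 6.3981e-9*I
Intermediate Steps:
p = -1778 (p = -(-127)*(8 - 22) = -(-127)*(-14) = -127*14 = -1778)
X = I*√469723 (X = √(-1778 - 467945) = √(-469723) = I*√469723 ≈ 685.36*I)
1/(327291 + X) = 1/(327291 + I*√469723)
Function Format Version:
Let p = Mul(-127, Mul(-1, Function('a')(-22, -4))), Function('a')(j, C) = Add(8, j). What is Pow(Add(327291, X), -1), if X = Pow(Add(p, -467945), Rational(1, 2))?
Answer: Add(Rational(327291, 107119868404), Mul(Rational(-1, 107119868404), I, Pow(469723, Rational(1, 2)))) ≈ Add(3.0554e-6, Mul(-6.3981e-9, I))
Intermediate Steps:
p = -1778 (p = Mul(-127, Mul(-1, Add(8, -22))) = Mul(-127, Mul(-1, -14)) = Mul(-127, 14) = -1778)
X = Mul(I, Pow(469723, Rational(1, 2))) (X = Pow(Add(-1778, -467945), Rational(1, 2)) = Pow(-469723, Rational(1, 2)) = Mul(I, Pow(469723, Rational(1, 2))) ≈ Mul(685.36, I))
Pow(Add(327291, X), -1) = Pow(Add(327291, Mul(I, Pow(469723, Rational(1, 2)))), -1)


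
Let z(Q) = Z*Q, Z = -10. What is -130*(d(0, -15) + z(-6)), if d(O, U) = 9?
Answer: -8970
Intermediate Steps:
z(Q) = -10*Q
-130*(d(0, -15) + z(-6)) = -130*(9 - 10*(-6)) = -130*(9 + 60) = -130*69 = -8970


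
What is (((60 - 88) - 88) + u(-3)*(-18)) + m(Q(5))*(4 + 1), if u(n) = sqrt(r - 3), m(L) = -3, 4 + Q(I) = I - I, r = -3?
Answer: -131 - 18*I*sqrt(6) ≈ -131.0 - 44.091*I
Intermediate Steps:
Q(I) = -4 (Q(I) = -4 + (I - I) = -4 + 0 = -4)
u(n) = I*sqrt(6) (u(n) = sqrt(-3 - 3) = sqrt(-6) = I*sqrt(6))
(((60 - 88) - 88) + u(-3)*(-18)) + m(Q(5))*(4 + 1) = (((60 - 88) - 88) + (I*sqrt(6))*(-18)) - 3*(4 + 1) = ((-28 - 88) - 18*I*sqrt(6)) - 3*5 = (-116 - 18*I*sqrt(6)) - 15 = -131 - 18*I*sqrt(6)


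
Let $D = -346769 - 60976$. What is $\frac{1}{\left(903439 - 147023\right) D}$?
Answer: $- \frac{1}{308424841920} \approx -3.2423 \cdot 10^{-12}$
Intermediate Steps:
$D = -407745$ ($D = -346769 - 60976 = -407745$)
$\frac{1}{\left(903439 - 147023\right) D} = \frac{1}{\left(903439 - 147023\right) \left(-407745\right)} = \frac{1}{756416} \left(- \frac{1}{407745}\right) = - \frac{1}{308424841920}$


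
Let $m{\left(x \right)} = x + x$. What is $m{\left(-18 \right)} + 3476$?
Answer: $3440$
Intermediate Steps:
$m{\left(x \right)} = 2 x$
$m{\left(-18 \right)} + 3476 = 2 \left(-18\right) + 3476 = -36 + 3476 = 3440$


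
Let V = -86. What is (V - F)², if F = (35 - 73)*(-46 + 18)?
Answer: 1322500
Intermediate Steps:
F = 1064 (F = -38*(-28) = 1064)
(V - F)² = (-86 - 1*1064)² = (-86 - 1064)² = (-1150)² = 1322500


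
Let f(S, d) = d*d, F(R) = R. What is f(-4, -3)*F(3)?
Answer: 27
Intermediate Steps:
f(S, d) = d²
f(-4, -3)*F(3) = (-3)²*3 = 9*3 = 27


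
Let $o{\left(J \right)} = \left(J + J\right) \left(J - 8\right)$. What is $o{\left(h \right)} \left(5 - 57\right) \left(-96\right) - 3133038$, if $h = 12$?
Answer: $-2653806$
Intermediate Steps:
$o{\left(J \right)} = 2 J \left(-8 + J\right)$
$o{\left(h \right)} \left(5 - 57\right) \left(-96\right) - 3133038 = 2 \cdot 12 \left(-8 + 12\right) \left(5 - 57\right) \left(-96\right) - 3133038 = 2 \cdot 12 \cdot 4 \left(-52\right) \left(-96\right) - 3133038 = 96 \left(-52\right) \left(-96\right) - 3133038 = \left(-4992\right) \left(-96\right) - 3133038 = 479232 - 3133038 = -2653806$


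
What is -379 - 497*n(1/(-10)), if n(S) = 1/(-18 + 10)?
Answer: -2535/8 ≈ -316.88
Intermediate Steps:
n(S) = -1/8 (n(S) = 1/(-8) = -1/8)
-379 - 497*n(1/(-10)) = -379 - 497*(-1/8) = -379 + 497/8 = -2535/8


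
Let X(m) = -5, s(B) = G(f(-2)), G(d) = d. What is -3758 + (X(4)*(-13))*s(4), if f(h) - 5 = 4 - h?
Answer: -3043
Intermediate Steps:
f(h) = 9 - h (f(h) = 5 + (4 - h) = 9 - h)
s(B) = 11 (s(B) = 9 - 1*(-2) = 9 + 2 = 11)
-3758 + (X(4)*(-13))*s(4) = -3758 - 5*(-13)*11 = -3758 + 65*11 = -3758 + 715 = -3043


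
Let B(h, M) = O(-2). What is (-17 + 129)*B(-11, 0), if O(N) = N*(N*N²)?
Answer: 1792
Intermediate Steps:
O(N) = N⁴ (O(N) = N*N³ = N⁴)
B(h, M) = 16 (B(h, M) = (-2)⁴ = 16)
(-17 + 129)*B(-11, 0) = (-17 + 129)*16 = 112*16 = 1792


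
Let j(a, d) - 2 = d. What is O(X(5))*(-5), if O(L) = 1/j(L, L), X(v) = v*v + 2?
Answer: -5/29 ≈ -0.17241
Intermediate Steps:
j(a, d) = 2 + d
X(v) = 2 + v**2 (X(v) = v**2 + 2 = 2 + v**2)
O(L) = 1/(2 + L)
O(X(5))*(-5) = -5/(2 + (2 + 5**2)) = -5/(2 + (2 + 25)) = -5/(2 + 27) = -5/29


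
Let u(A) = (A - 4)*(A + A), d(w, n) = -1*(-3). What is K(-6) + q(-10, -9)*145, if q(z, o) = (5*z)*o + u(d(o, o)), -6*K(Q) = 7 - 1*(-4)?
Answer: 386269/6 ≈ 64378.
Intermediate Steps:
K(Q) = -11/6 (K(Q) = -(7 - 1*(-4))/6 = -(7 + 4)/6 = -1/6*11 = -11/6)
d(w, n) = 3
u(A) = 2*A*(-4 + A) (u(A) = (-4 + A)*(2*A) = 2*A*(-4 + A))
q(z, o) = -6 + 5*o*z (q(z, o) = (5*z)*o + 2*3*(-4 + 3) = 5*o*z + 2*3*(-1) = 5*o*z - 6 = -6 + 5*o*z)
K(-6) + q(-10, -9)*145 = -11/6 + (-6 + 5*(-9)*(-10))*145 = -11/6 + (-6 + 450)*145 = -11/6 + 444*145 = -11/6 + 64380 = 386269/6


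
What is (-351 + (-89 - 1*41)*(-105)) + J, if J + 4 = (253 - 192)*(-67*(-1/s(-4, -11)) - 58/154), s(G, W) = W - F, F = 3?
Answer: 1998935/154 ≈ 12980.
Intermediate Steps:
s(G, W) = -3 + W (s(G, W) = W - 1*3 = W - 3 = -3 + W)
J = -49111/154 (J = -4 + (253 - 192)*(-67*(-1/(-3 - 11)) - 58/154) = -4 + 61*(-67/((-1*(-14))) - 58*1/154) = -4 + 61*(-67/14 - 29/77) = -4 + 61*(-795/154) = -4 - 48495/154 = -49111/154 ≈ -318.90)
(-351 + (-89 - 1*41)*(-105)) + J = (-351 + (-89 - 1*41)*(-105)) - 49111/154 = (-351 + (-89 - 41)*(-105)) - 49111/154 = (-351 - 130*(-105)) - 49111/154 = (-351 + 13650) - 49111/154 = 13299 - 49111/154 = 1998935/154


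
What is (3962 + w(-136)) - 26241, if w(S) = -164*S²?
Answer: -3055623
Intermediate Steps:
(3962 + w(-136)) - 26241 = (3962 - 164*(-136)²) - 26241 = (3962 - 164*18496) - 26241 = (3962 - 3033344) - 26241 = -3029382 - 26241 = -3055623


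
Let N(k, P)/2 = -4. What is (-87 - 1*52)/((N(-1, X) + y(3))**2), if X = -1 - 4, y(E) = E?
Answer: -139/25 ≈ -5.5600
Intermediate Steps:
X = -5
N(k, P) = -8 (N(k, P) = 2*(-4) = -8)
(-87 - 1*52)/((N(-1, X) + y(3))**2) = (-87 - 1*52)/((-8 + 3)**2) = (-87 - 52)/((-5)**2) = -139/25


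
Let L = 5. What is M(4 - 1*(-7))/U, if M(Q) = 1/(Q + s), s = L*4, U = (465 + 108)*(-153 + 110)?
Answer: -1/763809 ≈ -1.3092e-6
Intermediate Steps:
U = -24639 (U = 573*(-43) = -24639)
s = 20 (s = 5*4 = 20)
M(Q) = 1/(20 + Q) (M(Q) = 1/(Q + 20) = 1/(20 + Q))
M(4 - 1*(-7))/U = 1/((20 + (4 - 1*(-7)))*(-24639)) = -1/24639/(20 + (4 + 7)) = -1/24639/(20 + 11) = -1/24639/31 = (1/31)*(-1/24639) = -1/763809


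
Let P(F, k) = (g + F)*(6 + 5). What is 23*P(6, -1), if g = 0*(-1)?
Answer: 1518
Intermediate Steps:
g = 0
P(F, k) = 11*F (P(F, k) = (0 + F)*(6 + 5) = F*11 = 11*F)
23*P(6, -1) = 23*(11*6) = 23*66 = 1518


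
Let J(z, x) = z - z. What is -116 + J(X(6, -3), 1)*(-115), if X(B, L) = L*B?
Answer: -116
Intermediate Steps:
X(B, L) = B*L
J(z, x) = 0
-116 + J(X(6, -3), 1)*(-115) = -116 + 0*(-115) = -116 + 0 = -116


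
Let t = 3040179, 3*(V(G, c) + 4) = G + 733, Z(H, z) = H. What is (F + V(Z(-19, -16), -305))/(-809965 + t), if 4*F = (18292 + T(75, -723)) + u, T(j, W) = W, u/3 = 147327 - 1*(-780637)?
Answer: 2802397/8920856 ≈ 0.31414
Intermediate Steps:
u = 2783892 (u = 3*(147327 - 1*(-780637)) = 3*(147327 + 780637) = 3*927964 = 2783892)
V(G, c) = 721/3 + G/3 (V(G, c) = -4 + (G + 733)/3 = -4 + (733 + G)/3 = -4 + (733/3 + G/3) = 721/3 + G/3)
F = 2801461/4 (F = ((18292 - 723) + 2783892)/4 = (17569 + 2783892)/4 = (1/4)*2801461 = 2801461/4 ≈ 7.0037e+5)
(F + V(Z(-19, -16), -305))/(-809965 + t) = (2801461/4 + (721/3 + (1/3)*(-19)))/(-809965 + 3040179) = (2801461/4 + (721/3 - 19/3))/2230214 = (2801461/4 + 234)*(1/2230214) = (2802397/4)*(1/2230214) = 2802397/8920856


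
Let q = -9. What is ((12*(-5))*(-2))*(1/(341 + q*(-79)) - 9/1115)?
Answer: -50118/58649 ≈ -0.85454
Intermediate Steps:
((12*(-5))*(-2))*(1/(341 + q*(-79)) - 9/1115) = ((12*(-5))*(-2))*(1/(341 - 9*(-79)) - 9/1115) = (-60*(-2))*(1/(341 + 711) - 9*1/1115) = 120*(1/1052 - 9/1115) = 120*(-8353/1172980) = -50118/58649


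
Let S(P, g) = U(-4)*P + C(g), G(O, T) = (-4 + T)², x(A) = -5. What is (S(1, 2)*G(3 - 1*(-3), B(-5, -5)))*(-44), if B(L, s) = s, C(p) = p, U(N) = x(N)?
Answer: 10692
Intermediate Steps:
U(N) = -5
S(P, g) = g - 5*P (S(P, g) = -5*P + g = g - 5*P)
(S(1, 2)*G(3 - 1*(-3), B(-5, -5)))*(-44) = ((2 - 5*1)*(-4 - 5)²)*(-44) = ((2 - 5)*(-9)²)*(-44) = -3*81*(-44) = -243*(-44) = 10692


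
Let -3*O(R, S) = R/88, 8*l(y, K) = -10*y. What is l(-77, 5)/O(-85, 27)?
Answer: 5082/17 ≈ 298.94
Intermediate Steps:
l(y, K) = -5*y/4 (l(y, K) = (-10*y)/8 = -5*y/4)
O(R, S) = -R/264 (O(R, S) = -R/(3*88) = -R/264)
l(-77, 5)/O(-85, 27) = (-5/4*(-77))/((-1/264*(-85))) = 385/(4*(85/264)) = (385/4)*(264/85) = 5082/17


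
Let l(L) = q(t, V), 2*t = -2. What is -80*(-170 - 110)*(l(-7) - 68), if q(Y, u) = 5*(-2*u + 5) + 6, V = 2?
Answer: -1276800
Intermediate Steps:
t = -1 (t = (½)*(-2) = -1)
q(Y, u) = 31 - 10*u (q(Y, u) = 5*(5 - 2*u) + 6 = (25 - 10*u) + 6 = 31 - 10*u)
l(L) = 11 (l(L) = 31 - 10*2 = 31 - 20 = 11)
-80*(-170 - 110)*(l(-7) - 68) = -80*(-170 - 110)*(11 - 68) = -(-22400)*(-57) = -80*15960 = -1276800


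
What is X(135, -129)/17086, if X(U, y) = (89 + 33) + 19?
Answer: 141/17086 ≈ 0.0082524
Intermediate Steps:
X(U, y) = 141 (X(U, y) = 122 + 19 = 141)
X(135, -129)/17086 = 141/17086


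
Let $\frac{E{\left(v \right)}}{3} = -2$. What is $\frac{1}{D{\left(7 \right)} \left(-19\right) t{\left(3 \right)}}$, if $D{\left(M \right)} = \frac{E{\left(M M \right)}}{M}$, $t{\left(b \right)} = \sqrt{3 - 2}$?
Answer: $\frac{7}{114} \approx 0.061404$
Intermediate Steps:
$E{\left(v \right)} = -6$ ($E{\left(v \right)} = 3 \left(-2\right) = -6$)
$t{\left(b \right)} = 1$ ($t{\left(b \right)} = \sqrt{1} = 1$)
$D{\left(M \right)} = - \frac{6}{M}$
$\frac{1}{D{\left(7 \right)} \left(-19\right) t{\left(3 \right)}} = \frac{1}{- \frac{6}{7} \left(-19\right) 1} = \frac{1}{\left(-6\right) \frac{1}{7} \left(-19\right) 1} = \frac{1}{\left(- \frac{6}{7}\right) \left(-19\right) 1} = \frac{1}{\frac{114}{7} \cdot 1} = \frac{1}{\frac{114}{7}} = \frac{7}{114}$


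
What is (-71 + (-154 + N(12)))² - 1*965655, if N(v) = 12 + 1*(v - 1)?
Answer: -924851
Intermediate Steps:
N(v) = 11 + v (N(v) = 12 + 1*(-1 + v) = 12 + (-1 + v) = 11 + v)
(-71 + (-154 + N(12)))² - 1*965655 = (-71 + (-154 + (11 + 12)))² - 1*965655 = (-71 + (-154 + 23))² - 965655 = (-71 - 131)² - 965655 = (-202)² - 965655 = 40804 - 965655 = -924851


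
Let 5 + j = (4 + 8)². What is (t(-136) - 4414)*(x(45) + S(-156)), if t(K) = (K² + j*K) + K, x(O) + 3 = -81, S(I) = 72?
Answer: 59496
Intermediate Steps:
j = 139 (j = -5 + (4 + 8)² = -5 + 12² = -5 + 144 = 139)
x(O) = -84 (x(O) = -3 - 81 = -84)
t(K) = K² + 140*K (t(K) = (K² + 139*K) + K = K² + 140*K)
(t(-136) - 4414)*(x(45) + S(-156)) = (-136*(140 - 136) - 4414)*(-84 + 72) = (-136*4 - 4414)*(-12) = (-544 - 4414)*(-12) = -4958*(-12) = 59496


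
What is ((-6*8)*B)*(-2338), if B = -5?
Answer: -561120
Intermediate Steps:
((-6*8)*B)*(-2338) = (-6*8*(-5))*(-2338) = -48*(-5)*(-2338) = 240*(-2338) = -561120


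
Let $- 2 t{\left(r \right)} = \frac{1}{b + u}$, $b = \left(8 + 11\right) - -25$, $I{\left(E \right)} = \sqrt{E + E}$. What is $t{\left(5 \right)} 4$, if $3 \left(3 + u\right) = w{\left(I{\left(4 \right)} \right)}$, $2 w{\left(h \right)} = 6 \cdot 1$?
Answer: $- \frac{1}{21} \approx -0.047619$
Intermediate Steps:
$I{\left(E \right)} = \sqrt{2} \sqrt{E}$ ($I{\left(E \right)} = \sqrt{2 E} = \sqrt{2} \sqrt{E}$)
$w{\left(h \right)} = 3$ ($w{\left(h \right)} = \frac{6 \cdot 1}{2} = \frac{1}{2} \cdot 6 = 3$)
$b = 44$ ($b = 19 + 25 = 44$)
$u = -2$ ($u = -3 + \frac{1}{3} \cdot 3 = -3 + 1 = -2$)
$t{\left(r \right)} = - \frac{1}{84}$ ($t{\left(r \right)} = - \frac{1}{2 \left(44 - 2\right)} = - \frac{1}{2 \cdot 42} = \left(- \frac{1}{2}\right) \frac{1}{42} = - \frac{1}{84}$)
$t{\left(5 \right)} 4 = \left(- \frac{1}{84}\right) 4 = - \frac{1}{21}$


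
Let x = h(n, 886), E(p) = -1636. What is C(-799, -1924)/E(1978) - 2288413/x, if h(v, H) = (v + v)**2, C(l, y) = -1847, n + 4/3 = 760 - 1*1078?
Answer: -6728538145/1501461904 ≈ -4.4813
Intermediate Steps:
n = -958/3 (n = -4/3 + (760 - 1*1078) = -4/3 + (760 - 1078) = -4/3 - 318 = -958/3 ≈ -319.33)
h(v, H) = 4*v**2 (h(v, H) = (2*v)**2 = 4*v**2)
x = 3671056/9 (x = 4*(-958/3)**2 = 4*(917764/9) = 3671056/9 ≈ 4.0790e+5)
C(-799, -1924)/E(1978) - 2288413/x = -1847/(-1636) - 2288413/3671056/9 = -1847*(-1/1636) - 2288413*9/3671056 = 1847/1636 - 20595717/3671056 = -6728538145/1501461904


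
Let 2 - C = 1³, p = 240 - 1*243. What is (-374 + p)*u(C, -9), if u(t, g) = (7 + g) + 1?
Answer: 377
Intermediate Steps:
p = -3 (p = 240 - 243 = -3)
C = 1 (C = 2 - 1*1³ = 2 - 1*1 = 2 - 1 = 1)
u(t, g) = 8 + g
(-374 + p)*u(C, -9) = (-374 - 3)*(8 - 9) = -377*(-1) = 377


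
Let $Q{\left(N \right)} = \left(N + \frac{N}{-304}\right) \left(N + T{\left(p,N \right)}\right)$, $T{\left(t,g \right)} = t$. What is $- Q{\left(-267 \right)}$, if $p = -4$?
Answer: $- \frac{21924171}{304} \approx -72119.0$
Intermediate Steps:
$Q{\left(N \right)} = \frac{303 N \left(-4 + N\right)}{304}$ ($Q{\left(N \right)} = \left(N + \frac{N}{-304}\right) \left(N - 4\right) = \left(N + N \left(- \frac{1}{304}\right)\right) \left(-4 + N\right) = \left(N - \frac{N}{304}\right) \left(-4 + N\right) = \frac{303 N}{304} \left(-4 + N\right) = \frac{303 N \left(-4 + N\right)}{304}$)
$- Q{\left(-267 \right)} = - \frac{303 \left(-267\right) \left(-4 - 267\right)}{304} = - \frac{303 \left(-267\right) \left(-271\right)}{304} = \left(-1\right) \frac{21924171}{304} = - \frac{21924171}{304}$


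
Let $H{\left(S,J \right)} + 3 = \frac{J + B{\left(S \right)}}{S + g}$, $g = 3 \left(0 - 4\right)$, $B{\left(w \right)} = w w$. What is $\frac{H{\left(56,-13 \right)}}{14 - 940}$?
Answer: $- \frac{2991}{40744} \approx -0.07341$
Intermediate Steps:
$B{\left(w \right)} = w^{2}$
$g = -12$ ($g = 3 \left(-4\right) = -12$)
$H{\left(S,J \right)} = -3 + \frac{J + S^{2}}{-12 + S}$ ($H{\left(S,J \right)} = -3 + \frac{J + S^{2}}{S - 12} = -3 + \frac{J + S^{2}}{-12 + S}$)
$\frac{H{\left(56,-13 \right)}}{14 - 940} = \frac{\frac{1}{-12 + 56} \left(36 - 13 + 56^{2} - 168\right)}{14 - 940} = \frac{\frac{1}{44} \left(36 - 13 + 3136 - 168\right)}{14 - 940} = \frac{\frac{1}{44} \cdot 2991}{-926} = \frac{2991}{44} \left(- \frac{1}{926}\right) = - \frac{2991}{40744}$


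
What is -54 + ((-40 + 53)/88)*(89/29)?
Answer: -136651/2552 ≈ -53.547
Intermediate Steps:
-54 + ((-40 + 53)/88)*(89/29) = -54 + (13*(1/88))*(89*(1/29)) = -54 + (13/88)*(89/29) = -54 + 1157/2552 = -136651/2552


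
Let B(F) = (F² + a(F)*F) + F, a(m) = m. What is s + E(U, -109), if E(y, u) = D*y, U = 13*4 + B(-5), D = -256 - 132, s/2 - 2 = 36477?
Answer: 35322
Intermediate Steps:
s = 72958 (s = 4 + 2*36477 = 4 + 72954 = 72958)
B(F) = F + 2*F² (B(F) = (F² + F*F) + F = (F² + F²) + F = 2*F² + F = F + 2*F²)
D = -388
U = 97 (U = 13*4 - 5*(1 + 2*(-5)) = 52 - 5*(1 - 10) = 52 - 5*(-9) = 52 + 45 = 97)
E(y, u) = -388*y
s + E(U, -109) = 72958 - 388*97 = 72958 - 37636 = 35322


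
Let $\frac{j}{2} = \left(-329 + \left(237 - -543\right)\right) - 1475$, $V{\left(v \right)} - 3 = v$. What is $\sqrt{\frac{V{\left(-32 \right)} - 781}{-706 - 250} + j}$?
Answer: $\frac{i \sqrt{467741642}}{478} \approx 45.245 i$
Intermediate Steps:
$V{\left(v \right)} = 3 + v$
$j = -2048$ ($j = 2 \left(\left(-329 + \left(237 - -543\right)\right) - 1475\right) = 2 \left(\left(-329 + \left(237 + 543\right)\right) - 1475\right) = 2 \left(\left(-329 + 780\right) - 1475\right) = 2 \left(451 - 1475\right) = 2 \left(-1024\right) = -2048$)
$\sqrt{\frac{V{\left(-32 \right)} - 781}{-706 - 250} + j} = \sqrt{\frac{\left(3 - 32\right) - 781}{-706 - 250} - 2048} = \sqrt{\frac{-29 - 781}{-956} - 2048} = \sqrt{\left(-810\right) \left(- \frac{1}{956}\right) - 2048} = \sqrt{\frac{405}{478} - 2048} = \sqrt{- \frac{978539}{478}} = \frac{i \sqrt{467741642}}{478}$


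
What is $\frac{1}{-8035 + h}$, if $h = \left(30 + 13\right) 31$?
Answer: $- \frac{1}{6702} \approx -0.00014921$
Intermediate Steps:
$h = 1333$ ($h = 43 \cdot 31 = 1333$)
$\frac{1}{-8035 + h} = \frac{1}{-8035 + 1333} = \frac{1}{-6702} = - \frac{1}{6702}$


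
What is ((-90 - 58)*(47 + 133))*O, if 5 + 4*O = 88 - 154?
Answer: 472860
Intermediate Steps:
O = -71/4 (O = -5/4 + (88 - 154)/4 = -5/4 + (¼)*(-66) = -5/4 - 33/2 = -71/4 ≈ -17.750)
((-90 - 58)*(47 + 133))*O = ((-90 - 58)*(47 + 133))*(-71/4) = -148*180*(-71/4) = -26640*(-71/4) = 472860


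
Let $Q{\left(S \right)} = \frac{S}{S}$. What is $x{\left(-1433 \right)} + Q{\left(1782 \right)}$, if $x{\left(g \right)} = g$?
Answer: $-1432$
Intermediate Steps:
$Q{\left(S \right)} = 1$
$x{\left(-1433 \right)} + Q{\left(1782 \right)} = -1433 + 1 = -1432$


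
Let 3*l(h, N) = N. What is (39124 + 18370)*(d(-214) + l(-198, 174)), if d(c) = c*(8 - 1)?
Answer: -82791360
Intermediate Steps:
l(h, N) = N/3
d(c) = 7*c (d(c) = c*7 = 7*c)
(39124 + 18370)*(d(-214) + l(-198, 174)) = (39124 + 18370)*(7*(-214) + (⅓)*174) = 57494*(-1498 + 58) = 57494*(-1440) = -82791360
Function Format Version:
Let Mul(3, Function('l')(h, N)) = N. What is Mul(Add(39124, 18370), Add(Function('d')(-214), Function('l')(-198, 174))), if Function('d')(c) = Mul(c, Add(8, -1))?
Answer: -82791360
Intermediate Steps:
Function('l')(h, N) = Mul(Rational(1, 3), N)
Function('d')(c) = Mul(7, c) (Function('d')(c) = Mul(c, 7) = Mul(7, c))
Mul(Add(39124, 18370), Add(Function('d')(-214), Function('l')(-198, 174))) = Mul(Add(39124, 18370), Add(Mul(7, -214), Mul(Rational(1, 3), 174))) = Mul(57494, Add(-1498, 58)) = Mul(57494, -1440) = -82791360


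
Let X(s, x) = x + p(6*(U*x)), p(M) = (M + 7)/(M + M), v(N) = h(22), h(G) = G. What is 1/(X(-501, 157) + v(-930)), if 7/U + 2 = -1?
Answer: 628/112725 ≈ 0.0055711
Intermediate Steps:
U = -7/3 (U = 7/(-2 - 1) = 7/(-3) = 7*(-⅓) = -7/3 ≈ -2.3333)
v(N) = 22
p(M) = (7 + M)/(2*M) (p(M) = (7 + M)/((2*M)) = (7 + M)*(1/(2*M)) = (7 + M)/(2*M))
X(s, x) = x - (7 - 14*x)/(28*x) (X(s, x) = x + (7 + 6*(-7*x/3))/(2*((6*(-7*x/3)))) = x + (7 - 14*x)/(2*((-14*x))) = x + (-1/(14*x))*(7 - 14*x)/2 = x - (7 - 14*x)/(28*x))
1/(X(-501, 157) + v(-930)) = 1/((½ + 157 - ¼/157) + 22) = 1/((½ + 157 - ¼*1/157) + 22) = 1/((½ + 157 - 1/628) + 22) = 1/(98909/628 + 22) = 1/(112725/628) = 628/112725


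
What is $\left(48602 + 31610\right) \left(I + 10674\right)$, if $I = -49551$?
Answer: $-3118401924$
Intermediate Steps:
$\left(48602 + 31610\right) \left(I + 10674\right) = \left(48602 + 31610\right) \left(-49551 + 10674\right) = 80212 \left(-38877\right) = -3118401924$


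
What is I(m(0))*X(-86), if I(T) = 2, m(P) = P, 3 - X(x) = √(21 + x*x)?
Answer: 6 - 2*√7417 ≈ -166.24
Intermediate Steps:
X(x) = 3 - √(21 + x²) (X(x) = 3 - √(21 + x*x) = 3 - √(21 + x²))
I(m(0))*X(-86) = 2*(3 - √(21 + (-86)²)) = 2*(3 - √(21 + 7396)) = 2*(3 - √7417) = 6 - 2*√7417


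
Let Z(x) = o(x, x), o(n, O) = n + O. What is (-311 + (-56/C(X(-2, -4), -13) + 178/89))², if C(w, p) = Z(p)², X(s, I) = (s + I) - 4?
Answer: 2728495225/28561 ≈ 95532.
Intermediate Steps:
o(n, O) = O + n
Z(x) = 2*x (Z(x) = x + x = 2*x)
X(s, I) = -4 + I + s (X(s, I) = (I + s) - 4 = -4 + I + s)
C(w, p) = 4*p² (C(w, p) = (2*p)² = 4*p²)
(-311 + (-56/C(X(-2, -4), -13) + 178/89))² = (-311 + (-56/(4*(-13)²) + 178/89))² = (-311 + (-56/(4*169) + 178*(1/89)))² = (-311 + (-56/676 + 2))² = (-311 + (-56*1/676 + 2))² = (-311 + (-14/169 + 2))² = (-311 + 324/169)² = (-52235/169)² = 2728495225/28561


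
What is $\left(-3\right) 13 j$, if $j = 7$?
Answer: $-273$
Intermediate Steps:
$\left(-3\right) 13 j = \left(-3\right) 13 \cdot 7 = \left(-39\right) 7 = -273$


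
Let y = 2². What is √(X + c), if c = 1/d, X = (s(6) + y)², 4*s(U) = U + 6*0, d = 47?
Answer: √267477/94 ≈ 5.5019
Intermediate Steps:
y = 4
s(U) = U/4 (s(U) = (U + 6*0)/4 = (U + 0)/4 = U/4)
X = 121/4 (X = ((¼)*6 + 4)² = (3/2 + 4)² = (11/2)² = 121/4 ≈ 30.250)
c = 1/47 ≈ 0.021277
√(X + c) = √(121/4 + 1/47) = √(5691/188) = √267477/94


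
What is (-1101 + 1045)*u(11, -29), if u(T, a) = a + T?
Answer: 1008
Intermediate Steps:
u(T, a) = T + a
(-1101 + 1045)*u(11, -29) = (-1101 + 1045)*(11 - 29) = -56*(-18) = 1008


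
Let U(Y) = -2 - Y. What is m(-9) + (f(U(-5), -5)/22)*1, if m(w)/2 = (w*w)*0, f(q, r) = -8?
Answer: -4/11 ≈ -0.36364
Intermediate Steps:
m(w) = 0 (m(w) = 2*((w*w)*0) = 2*(w**2*0) = 2*0 = 0)
m(-9) + (f(U(-5), -5)/22)*1 = 0 - 8/22*1 = 0 - 8*1/22*1 = 0 - 4/11*1 = 0 - 4/11 = -4/11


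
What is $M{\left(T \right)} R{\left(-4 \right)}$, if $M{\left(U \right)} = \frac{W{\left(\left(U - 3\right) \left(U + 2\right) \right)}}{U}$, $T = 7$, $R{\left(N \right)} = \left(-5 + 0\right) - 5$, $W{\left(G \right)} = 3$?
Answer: $- \frac{30}{7} \approx -4.2857$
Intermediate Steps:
$R{\left(N \right)} = -10$ ($R{\left(N \right)} = -5 - 5 = -10$)
$M{\left(U \right)} = \frac{3}{U}$
$M{\left(T \right)} R{\left(-4 \right)} = \frac{3}{7} \left(-10\right) = - \frac{30}{7}$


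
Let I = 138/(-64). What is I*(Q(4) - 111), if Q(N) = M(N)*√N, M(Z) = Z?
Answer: 7107/32 ≈ 222.09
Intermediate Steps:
I = -69/32 (I = 138*(-1/64) = -69/32 ≈ -2.1563)
Q(N) = N^(3/2) (Q(N) = N*√N = N^(3/2))
I*(Q(4) - 111) = -69*(4^(3/2) - 111)/32 = -69*(8 - 111)/32 = -69/32*(-103) = 7107/32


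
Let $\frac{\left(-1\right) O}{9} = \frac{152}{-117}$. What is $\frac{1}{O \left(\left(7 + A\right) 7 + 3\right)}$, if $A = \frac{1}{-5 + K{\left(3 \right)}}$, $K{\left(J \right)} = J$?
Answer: $\frac{13}{7372} \approx 0.0017634$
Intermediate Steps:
$O = \frac{152}{13}$ ($O = - 9 \frac{152}{-117} = - 9 \cdot 152 \left(- \frac{1}{117}\right) = \left(-9\right) \left(- \frac{152}{117}\right) = \frac{152}{13} \approx 11.692$)
$A = - \frac{1}{2}$ ($A = \frac{1}{-5 + 3} = \frac{1}{-2} = - \frac{1}{2} \approx -0.5$)
$\frac{1}{O \left(\left(7 + A\right) 7 + 3\right)} = \frac{1}{\frac{152}{13} \left(\left(7 - \frac{1}{2}\right) 7 + 3\right)} = \frac{1}{\frac{152}{13} \left(\frac{13}{2} \cdot 7 + 3\right)} = \frac{1}{\frac{152}{13} \left(\frac{91}{2} + 3\right)} = \frac{1}{\frac{152}{13} \cdot \frac{97}{2}} = \frac{1}{\frac{7372}{13}} = \frac{13}{7372}$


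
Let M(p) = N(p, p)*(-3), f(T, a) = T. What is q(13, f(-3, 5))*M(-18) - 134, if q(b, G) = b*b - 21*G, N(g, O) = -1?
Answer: 562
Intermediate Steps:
M(p) = 3 (M(p) = -1*(-3) = 3)
q(b, G) = b² - 21*G
q(13, f(-3, 5))*M(-18) - 134 = (13² - 21*(-3))*3 - 134 = (169 + 63)*3 - 134 = 232*3 - 134 = 696 - 134 = 562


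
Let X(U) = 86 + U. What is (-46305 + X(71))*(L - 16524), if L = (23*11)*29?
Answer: 423961676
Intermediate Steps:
L = 7337 (L = 253*29 = 7337)
(-46305 + X(71))*(L - 16524) = (-46305 + (86 + 71))*(7337 - 16524) = (-46305 + 157)*(-9187) = -46148*(-9187) = 423961676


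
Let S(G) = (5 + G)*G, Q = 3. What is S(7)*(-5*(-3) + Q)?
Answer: 1512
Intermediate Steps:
S(G) = G*(5 + G)
S(7)*(-5*(-3) + Q) = (7*(5 + 7))*(-5*(-3) + 3) = (7*12)*(15 + 3) = 84*18 = 1512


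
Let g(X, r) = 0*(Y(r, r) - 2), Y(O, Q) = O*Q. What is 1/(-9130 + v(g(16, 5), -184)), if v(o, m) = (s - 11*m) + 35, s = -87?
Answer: -1/7158 ≈ -0.00013970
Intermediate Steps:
g(X, r) = 0 (g(X, r) = 0*(r*r - 2) = 0*(r² - 2) = 0*(-2 + r²) = 0)
v(o, m) = -52 - 11*m (v(o, m) = (-87 - 11*m) + 35 = -52 - 11*m)
1/(-9130 + v(g(16, 5), -184)) = 1/(-9130 + (-52 - 11*(-184))) = 1/(-9130 + (-52 + 2024)) = 1/(-9130 + 1972) = 1/(-7158) = -1/7158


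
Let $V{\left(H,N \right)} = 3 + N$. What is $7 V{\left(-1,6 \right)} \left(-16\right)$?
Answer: $-1008$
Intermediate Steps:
$7 V{\left(-1,6 \right)} \left(-16\right) = 7 \left(3 + 6\right) \left(-16\right) = 7 \cdot 9 \left(-16\right) = 63 \left(-16\right) = -1008$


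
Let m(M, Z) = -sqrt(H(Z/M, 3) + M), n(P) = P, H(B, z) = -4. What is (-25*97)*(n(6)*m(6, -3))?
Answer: 14550*sqrt(2) ≈ 20577.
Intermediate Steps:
m(M, Z) = -sqrt(-4 + M)
(-25*97)*(n(6)*m(6, -3)) = (-25*97)*(6*(-sqrt(-4 + 6))) = -14550*(-sqrt(2)) = -(-14550)*sqrt(2) = 14550*sqrt(2)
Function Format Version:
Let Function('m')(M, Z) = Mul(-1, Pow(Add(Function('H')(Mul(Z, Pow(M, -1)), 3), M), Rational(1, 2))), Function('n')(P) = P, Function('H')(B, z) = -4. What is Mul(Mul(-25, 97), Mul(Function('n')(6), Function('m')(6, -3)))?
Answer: Mul(14550, Pow(2, Rational(1, 2))) ≈ 20577.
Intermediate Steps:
Function('m')(M, Z) = Mul(-1, Pow(Add(-4, M), Rational(1, 2)))
Mul(Mul(-25, 97), Mul(Function('n')(6), Function('m')(6, -3))) = Mul(Mul(-25, 97), Mul(6, Mul(-1, Pow(Add(-4, 6), Rational(1, 2))))) = Mul(-2425, Mul(6, Mul(-1, Pow(2, Rational(1, 2))))) = Mul(-2425, Mul(-6, Pow(2, Rational(1, 2)))) = Mul(14550, Pow(2, Rational(1, 2)))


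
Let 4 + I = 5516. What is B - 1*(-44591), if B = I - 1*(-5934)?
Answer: 56037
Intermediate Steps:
I = 5512 (I = -4 + 5516 = 5512)
B = 11446 (B = 5512 - 1*(-5934) = 5512 + 5934 = 11446)
B - 1*(-44591) = 11446 - 1*(-44591) = 11446 + 44591 = 56037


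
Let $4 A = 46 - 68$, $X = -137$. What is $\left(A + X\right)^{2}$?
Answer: $\frac{81225}{4} \approx 20306.0$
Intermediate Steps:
$A = - \frac{11}{2}$ ($A = \frac{46 - 68}{4} = \frac{1}{4} \left(-22\right) = - \frac{11}{2} \approx -5.5$)
$\left(A + X\right)^{2} = \left(- \frac{11}{2} - 137\right)^{2} = \left(- \frac{285}{2}\right)^{2} = \frac{81225}{4}$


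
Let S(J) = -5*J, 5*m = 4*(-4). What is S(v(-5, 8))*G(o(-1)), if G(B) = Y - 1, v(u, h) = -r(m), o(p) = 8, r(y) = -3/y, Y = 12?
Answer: 825/16 ≈ 51.563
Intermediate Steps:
m = -16/5 (m = (4*(-4))/5 = (1/5)*(-16) = -16/5 ≈ -3.2000)
v(u, h) = -15/16 (v(u, h) = -(-3)/(-16/5) = -(-3)*(-5)/16 = -1*15/16 = -15/16)
G(B) = 11 (G(B) = 12 - 1 = 11)
S(v(-5, 8))*G(o(-1)) = -5*(-15/16)*11 = (75/16)*11 = 825/16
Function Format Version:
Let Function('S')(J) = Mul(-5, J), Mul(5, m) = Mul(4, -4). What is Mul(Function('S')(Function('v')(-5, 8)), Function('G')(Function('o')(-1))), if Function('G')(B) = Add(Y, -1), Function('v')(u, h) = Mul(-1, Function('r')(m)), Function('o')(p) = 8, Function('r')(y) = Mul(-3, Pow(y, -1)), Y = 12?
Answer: Rational(825, 16) ≈ 51.563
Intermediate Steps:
m = Rational(-16, 5) (m = Mul(Rational(1, 5), Mul(4, -4)) = Mul(Rational(1, 5), -16) = Rational(-16, 5) ≈ -3.2000)
Function('v')(u, h) = Rational(-15, 16) (Function('v')(u, h) = Mul(-1, Mul(-3, Pow(Rational(-16, 5), -1))) = Mul(-1, Mul(-3, Rational(-5, 16))) = Mul(-1, Rational(15, 16)) = Rational(-15, 16))
Function('G')(B) = 11 (Function('G')(B) = Add(12, -1) = 11)
Mul(Function('S')(Function('v')(-5, 8)), Function('G')(Function('o')(-1))) = Mul(Mul(-5, Rational(-15, 16)), 11) = Mul(Rational(75, 16), 11) = Rational(825, 16)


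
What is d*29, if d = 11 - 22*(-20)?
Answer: 13079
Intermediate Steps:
d = 451 (d = 11 + 440 = 451)
d*29 = 451*29 = 13079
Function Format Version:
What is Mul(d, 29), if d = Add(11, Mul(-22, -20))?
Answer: 13079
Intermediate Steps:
d = 451 (d = Add(11, 440) = 451)
Mul(d, 29) = Mul(451, 29) = 13079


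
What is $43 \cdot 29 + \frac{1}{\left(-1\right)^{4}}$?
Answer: $1248$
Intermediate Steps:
$43 \cdot 29 + \frac{1}{\left(-1\right)^{4}} = 1247 + 1^{-1} = 1247 + 1 = 1248$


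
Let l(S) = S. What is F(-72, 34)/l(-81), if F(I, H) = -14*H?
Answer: 476/81 ≈ 5.8765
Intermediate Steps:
F(-72, 34)/l(-81) = -14*34/(-81) = -476*(-1/81) = 476/81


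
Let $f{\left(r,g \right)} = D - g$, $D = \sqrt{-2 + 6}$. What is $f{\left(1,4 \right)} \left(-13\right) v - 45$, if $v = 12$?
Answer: $267$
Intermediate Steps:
$D = 2$ ($D = \sqrt{4} = 2$)
$f{\left(r,g \right)} = 2 - g$
$f{\left(1,4 \right)} \left(-13\right) v - 45 = \left(2 - 4\right) \left(-13\right) 12 - 45 = \left(-2\right) \left(-13\right) 12 - 45 = 26 \cdot 12 - 45 = 312 - 45 = 267$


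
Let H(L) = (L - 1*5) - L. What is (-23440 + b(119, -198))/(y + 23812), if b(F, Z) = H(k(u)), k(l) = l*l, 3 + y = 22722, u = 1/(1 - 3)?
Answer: -23445/46531 ≈ -0.50386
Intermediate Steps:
u = -½ (u = 1/(-2) = -½ ≈ -0.50000)
y = 22719 (y = -3 + 22722 = 22719)
k(l) = l²
H(L) = -5 (H(L) = (L - 5) - L = (-5 + L) - L = -5)
b(F, Z) = -5
(-23440 + b(119, -198))/(y + 23812) = (-23440 - 5)/(22719 + 23812) = -23445/46531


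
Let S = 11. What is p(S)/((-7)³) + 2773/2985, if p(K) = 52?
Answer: 795919/1023855 ≈ 0.77737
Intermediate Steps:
p(S)/((-7)³) + 2773/2985 = 52/((-7)³) + 2773/2985 = 52/(-343) + 2773*(1/2985) = 52*(-1/343) + 2773/2985 = -52/343 + 2773/2985 = 795919/1023855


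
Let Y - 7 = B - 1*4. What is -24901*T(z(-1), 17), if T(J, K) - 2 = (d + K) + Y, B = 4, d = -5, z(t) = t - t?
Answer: -522921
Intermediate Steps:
z(t) = 0
Y = 7 (Y = 7 + (4 - 1*4) = 7 + (4 - 4) = 7 + 0 = 7)
T(J, K) = 4 + K (T(J, K) = 2 + ((-5 + K) + 7) = 2 + (2 + K) = 4 + K)
-24901*T(z(-1), 17) = -24901*(4 + 17) = -24901*21 = -522921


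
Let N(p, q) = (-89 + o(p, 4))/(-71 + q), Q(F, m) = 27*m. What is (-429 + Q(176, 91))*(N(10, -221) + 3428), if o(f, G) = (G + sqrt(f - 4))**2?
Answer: 507528801/73 - 4056*sqrt(6)/73 ≈ 6.9523e+6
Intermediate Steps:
o(f, G) = (G + sqrt(-4 + f))**2
N(p, q) = (-89 + (4 + sqrt(-4 + p))**2)/(-71 + q)
(-429 + Q(176, 91))*(N(10, -221) + 3428) = (-429 + 27*91)*((-89 + (4 + sqrt(-4 + 10))**2)/(-71 - 221) + 3428) = (-429 + 2457)*((-89 + (4 + sqrt(6))**2)/(-292) + 3428) = 2028*(-(-89 + (4 + sqrt(6))**2)/292 + 3428) = 2028*((89/292 - (4 + sqrt(6))**2/292) + 3428) = 2028*(1001065/292 - (4 + sqrt(6))**2/292) = 507539955/73 - 507*(4 + sqrt(6))**2/73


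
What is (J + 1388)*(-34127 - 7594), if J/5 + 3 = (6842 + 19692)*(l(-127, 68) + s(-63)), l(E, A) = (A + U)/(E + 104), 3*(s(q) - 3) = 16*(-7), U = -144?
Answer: 3948916750831/23 ≈ 1.7169e+11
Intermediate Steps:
s(q) = -103/3 (s(q) = 3 + (16*(-7))/3 = 3 + (⅓)*(-112) = 3 - 112/3 = -103/3)
l(E, A) = (-144 + A)/(104 + E) (l(E, A) = (A - 144)/(E + 104) = (-144 + A)/(104 + E))
J = -284047505/69 (J = -15 + 5*((6842 + 19692)*((-144 + 68)/(104 - 127) - 103/3)) = -15 + 5*(26534*(-76/(-23) - 103/3)) = -15 + 5*(26534*(-1/23*(-76) - 103/3)) = -15 + 5*(26534*(76/23 - 103/3)) = -15 + 5*(26534*(-2141/69)) = -15 + 5*(-56809294/69) = -15 - 284046470/69 = -284047505/69 ≈ -4.1166e+6)
(J + 1388)*(-34127 - 7594) = (-284047505/69 + 1388)*(-34127 - 7594) = -283951733/69*(-41721) = 3948916750831/23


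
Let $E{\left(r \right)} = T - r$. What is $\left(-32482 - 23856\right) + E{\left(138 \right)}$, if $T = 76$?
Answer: $-56400$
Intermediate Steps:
$E{\left(r \right)} = 76 - r$
$\left(-32482 - 23856\right) + E{\left(138 \right)} = \left(-32482 - 23856\right) + \left(76 - 138\right) = -56338 + \left(76 - 138\right) = -56338 - 62 = -56400$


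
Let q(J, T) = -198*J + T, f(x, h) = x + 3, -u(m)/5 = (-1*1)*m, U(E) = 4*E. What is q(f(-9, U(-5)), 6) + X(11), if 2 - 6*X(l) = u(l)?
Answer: 7111/6 ≈ 1185.2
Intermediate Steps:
u(m) = 5*m (u(m) = -5*(-1*1)*m = -(-5)*m = 5*m)
X(l) = ⅓ - 5*l/6
f(x, h) = 3 + x
q(J, T) = T - 198*J
q(f(-9, U(-5)), 6) + X(11) = (6 - 198*(3 - 9)) + (⅓ - ⅚*11) = (6 - 198*(-6)) + (⅓ - 55/6) = (6 + 1188) - 53/6 = 1194 - 53/6 = 7111/6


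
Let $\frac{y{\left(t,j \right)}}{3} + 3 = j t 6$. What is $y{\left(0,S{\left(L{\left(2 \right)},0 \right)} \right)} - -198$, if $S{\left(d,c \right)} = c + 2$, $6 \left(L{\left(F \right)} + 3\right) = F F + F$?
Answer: $189$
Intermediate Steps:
$L{\left(F \right)} = -3 + \frac{F}{6} + \frac{F^{2}}{6}$ ($L{\left(F \right)} = -3 + \frac{F F + F}{6} = -3 + \frac{F^{2} + F}{6} = -3 + \frac{F + F^{2}}{6} = -3 + \left(\frac{F}{6} + \frac{F^{2}}{6}\right) = -3 + \frac{F}{6} + \frac{F^{2}}{6}$)
$S{\left(d,c \right)} = 2 + c$
$y{\left(t,j \right)} = -9 + 18 j t$ ($y{\left(t,j \right)} = -9 + 3 j t 6 = -9 + 3 \cdot 6 j t = -9 + 18 j t$)
$y{\left(0,S{\left(L{\left(2 \right)},0 \right)} \right)} - -198 = \left(-9 + 18 \left(2 + 0\right) 0\right) - -198 = \left(-9 + 18 \cdot 2 \cdot 0\right) + 198 = \left(-9 + 0\right) + 198 = -9 + 198 = 189$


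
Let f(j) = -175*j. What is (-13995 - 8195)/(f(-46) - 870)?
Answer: -2219/718 ≈ -3.0905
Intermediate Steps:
(-13995 - 8195)/(f(-46) - 870) = (-13995 - 8195)/(-175*(-46) - 870) = -22190/(8050 - 870) = -22190/7180 = -22190*1/7180 = -2219/718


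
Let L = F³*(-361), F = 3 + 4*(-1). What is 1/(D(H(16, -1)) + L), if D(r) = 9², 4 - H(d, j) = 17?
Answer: 1/442 ≈ 0.0022624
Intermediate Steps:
F = -1 (F = 3 - 4 = -1)
H(d, j) = -13 (H(d, j) = 4 - 1*17 = 4 - 17 = -13)
D(r) = 81
L = 361 (L = (-1)³*(-361) = -1*(-361) = 361)
1/(D(H(16, -1)) + L) = 1/(81 + 361) = 1/442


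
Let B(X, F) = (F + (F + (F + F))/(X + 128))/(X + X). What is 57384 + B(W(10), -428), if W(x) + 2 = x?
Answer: 31202023/544 ≈ 57357.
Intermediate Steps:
W(x) = -2 + x
B(X, F) = (F + 3*F/(128 + X))/(2*X) (B(X, F) = (F + (F + 2*F)/(128 + X))/((2*X)) = (F + (3*F)/(128 + X))*(1/(2*X)) = (F + 3*F/(128 + X))*(1/(2*X)) = (F + 3*F/(128 + X))/(2*X))
57384 + B(W(10), -428) = 57384 + (½)*(-428)*(131 + (-2 + 10))/((-2 + 10)*(128 + (-2 + 10))) = 57384 + (½)*(-428)*(131 + 8)/(8*(128 + 8)) = 57384 + (½)*(-428)*(⅛)*139/136 = 57384 + (½)*(-428)*(⅛)*(1/136)*139 = 57384 - 14873/544 = 31202023/544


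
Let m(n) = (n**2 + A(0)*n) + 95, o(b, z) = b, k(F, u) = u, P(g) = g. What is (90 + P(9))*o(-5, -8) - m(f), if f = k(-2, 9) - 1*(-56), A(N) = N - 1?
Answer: -4750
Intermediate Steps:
A(N) = -1 + N
f = 65 (f = 9 - 1*(-56) = 9 + 56 = 65)
m(n) = 95 + n**2 - n (m(n) = (n**2 + (-1 + 0)*n) + 95 = (n**2 - n) + 95 = 95 + n**2 - n)
(90 + P(9))*o(-5, -8) - m(f) = (90 + 9)*(-5) - (95 + 65**2 - 1*65) = 99*(-5) - (95 + 4225 - 65) = -495 - 1*4255 = -495 - 4255 = -4750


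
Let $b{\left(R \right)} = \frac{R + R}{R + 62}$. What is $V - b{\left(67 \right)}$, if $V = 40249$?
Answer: $\frac{5191987}{129} \approx 40248.0$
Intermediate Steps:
$b{\left(R \right)} = \frac{2 R}{62 + R}$
$V - b{\left(67 \right)} = 40249 - 2 \cdot 67 \frac{1}{62 + 67} = 40249 - 2 \cdot 67 \cdot \frac{1}{129} = 40249 - \frac{134}{129} = \frac{5191987}{129}$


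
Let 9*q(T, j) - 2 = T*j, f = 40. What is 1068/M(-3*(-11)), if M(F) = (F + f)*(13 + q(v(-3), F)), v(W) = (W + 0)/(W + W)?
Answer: 19224/19783 ≈ 0.97174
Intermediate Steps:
v(W) = ½ (v(W) = W/((2*W)) = W*(1/(2*W)) = ½)
q(T, j) = 2/9 + T*j/9 (q(T, j) = 2/9 + (T*j)/9 = 2/9 + T*j/9)
M(F) = (40 + F)*(119/9 + F/18) (M(F) = (F + 40)*(13 + (2/9 + (⅑)*(½)*F)) = (40 + F)*(13 + (2/9 + F/18)) = (40 + F)*(119/9 + F/18))
1068/M(-3*(-11)) = 1068/(4760/9 + (-3*(-11))²/18 + 139*(-3*(-11))/9) = 1068/(4760/9 + (1/18)*33² + (139/9)*33) = 1068/(4760/9 + (1/18)*1089 + 1529/3) = 1068/(4760/9 + 121/2 + 1529/3) = 1068/(19783/18) = 1068*(18/19783) = 19224/19783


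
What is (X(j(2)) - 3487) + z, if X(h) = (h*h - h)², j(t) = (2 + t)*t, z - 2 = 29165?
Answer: 28816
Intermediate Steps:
z = 29167 (z = 2 + 29165 = 29167)
j(t) = t*(2 + t)
X(h) = (h² - h)²
(X(j(2)) - 3487) + z = ((2*(2 + 2))²*(-1 + 2*(2 + 2))² - 3487) + 29167 = ((2*4)²*(-1 + 2*4)² - 3487) + 29167 = (8²*(-1 + 8)² - 3487) + 29167 = (64*7² - 3487) + 29167 = (64*49 - 3487) + 29167 = (3136 - 3487) + 29167 = -351 + 29167 = 28816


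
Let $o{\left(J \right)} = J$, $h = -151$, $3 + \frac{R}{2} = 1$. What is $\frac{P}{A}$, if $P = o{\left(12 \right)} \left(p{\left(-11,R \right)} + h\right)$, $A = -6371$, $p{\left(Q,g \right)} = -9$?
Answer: $\frac{1920}{6371} \approx 0.30137$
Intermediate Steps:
$R = -4$ ($R = -6 + 2 \cdot 1 = -6 + 2 = -4$)
$P = -1920$ ($P = 12 \left(-9 - 151\right) = 12 \left(-160\right) = -1920$)
$\frac{P}{A} = - \frac{1920}{-6371} = \left(-1920\right) \left(- \frac{1}{6371}\right) = \frac{1920}{6371}$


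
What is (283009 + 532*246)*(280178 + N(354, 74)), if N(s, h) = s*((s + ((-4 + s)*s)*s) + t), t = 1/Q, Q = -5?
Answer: 32131771094619196/5 ≈ 6.4264e+15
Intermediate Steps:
t = -⅕ (t = 1/(-5) = -⅕ ≈ -0.20000)
N(s, h) = s*(-⅕ + s + s²*(-4 + s)) (N(s, h) = s*((s + ((-4 + s)*s)*s) - ⅕) = s*((s + (s*(-4 + s))*s) - ⅕) = s*((s + s²*(-4 + s)) - ⅕) = s*(-⅕ + s + s²*(-4 + s)))
(283009 + 532*246)*(280178 + N(354, 74)) = (283009 + 532*246)*(280178 + 354*(-⅕ + 354 + 354³ - 4*354²)) = (283009 + 130872)*(280178 + 354*(-⅕ + 354 + 44361864 - 4*125316)) = 413881*(280178 + 354*(-⅕ + 354 + 44361864 - 501264)) = 413881*(280178 + 354*(219304769/5)) = 413881*(280178 + 77633888226/5) = 413881*(77635289116/5) = 32131771094619196/5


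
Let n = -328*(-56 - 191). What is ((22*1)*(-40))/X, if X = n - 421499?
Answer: 80/30953 ≈ 0.0025846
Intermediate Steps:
n = 81016 (n = -328*(-247) = 81016)
X = -340483 (X = 81016 - 421499 = -340483)
((22*1)*(-40))/X = ((22*1)*(-40))/(-340483) = (22*(-40))*(-1/340483) = -880*(-1/340483) = 80/30953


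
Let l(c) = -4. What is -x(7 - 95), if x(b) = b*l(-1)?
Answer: -352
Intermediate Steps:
x(b) = -4*b (x(b) = b*(-4) = -4*b)
-x(7 - 95) = -(-4)*(7 - 95) = -(-4)*(-88) = -1*352 = -352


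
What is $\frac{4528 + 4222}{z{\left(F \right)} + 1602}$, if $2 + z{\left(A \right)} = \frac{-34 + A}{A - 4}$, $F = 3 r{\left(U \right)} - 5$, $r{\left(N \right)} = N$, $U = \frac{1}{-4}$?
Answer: $\frac{16250}{2979} \approx 5.4548$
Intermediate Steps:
$U = - \frac{1}{4} \approx -0.25$
$F = - \frac{23}{4}$ ($F = 3 \left(- \frac{1}{4}\right) - 5 = - \frac{3}{4} - 5 = - \frac{23}{4} \approx -5.75$)
$z{\left(A \right)} = -2 + \frac{-34 + A}{-4 + A}$ ($z{\left(A \right)} = -2 + \frac{-34 + A}{A - 4} = -2 + \frac{-34 + A}{-4 + A}$)
$\frac{4528 + 4222}{z{\left(F \right)} + 1602} = \frac{4528 + 4222}{\frac{-26 - - \frac{23}{4}}{-4 - \frac{23}{4}} + 1602} = \frac{8750}{\frac{-26 + \frac{23}{4}}{- \frac{39}{4}} + 1602} = \frac{8750}{\left(- \frac{4}{39}\right) \left(- \frac{81}{4}\right) + 1602} = \frac{8750}{\frac{27}{13} + 1602} = \frac{8750}{\frac{20853}{13}} = 8750 \cdot \frac{13}{20853} = \frac{16250}{2979}$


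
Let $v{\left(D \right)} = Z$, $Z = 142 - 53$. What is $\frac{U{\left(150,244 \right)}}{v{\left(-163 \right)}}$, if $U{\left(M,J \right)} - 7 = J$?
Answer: $\frac{251}{89} \approx 2.8202$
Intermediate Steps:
$Z = 89$ ($Z = 142 - 53 = 89$)
$v{\left(D \right)} = 89$
$U{\left(M,J \right)} = 7 + J$
$\frac{U{\left(150,244 \right)}}{v{\left(-163 \right)}} = \frac{7 + 244}{89} = 251 \cdot \frac{1}{89} = \frac{251}{89}$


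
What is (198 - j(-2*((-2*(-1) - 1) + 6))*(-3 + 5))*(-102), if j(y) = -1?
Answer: -20400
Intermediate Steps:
(198 - j(-2*((-2*(-1) - 1) + 6))*(-3 + 5))*(-102) = (198 - (-1)*(-3 + 5))*(-102) = (198 - (-1)*2)*(-102) = (198 - 1*(-2))*(-102) = (198 + 2)*(-102) = 200*(-102) = -20400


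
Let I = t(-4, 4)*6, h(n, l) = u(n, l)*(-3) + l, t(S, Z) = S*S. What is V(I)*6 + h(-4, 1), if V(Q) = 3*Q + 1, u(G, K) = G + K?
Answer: 1744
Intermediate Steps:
t(S, Z) = S²
h(n, l) = -3*n - 2*l (h(n, l) = (n + l)*(-3) + l = (l + n)*(-3) + l = (-3*l - 3*n) + l = -3*n - 2*l)
I = 96 (I = (-4)²*6 = 16*6 = 96)
V(Q) = 1 + 3*Q
V(I)*6 + h(-4, 1) = (1 + 3*96)*6 + (-3*(-4) - 2*1) = (1 + 288)*6 + (12 - 2) = 289*6 + 10 = 1734 + 10 = 1744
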